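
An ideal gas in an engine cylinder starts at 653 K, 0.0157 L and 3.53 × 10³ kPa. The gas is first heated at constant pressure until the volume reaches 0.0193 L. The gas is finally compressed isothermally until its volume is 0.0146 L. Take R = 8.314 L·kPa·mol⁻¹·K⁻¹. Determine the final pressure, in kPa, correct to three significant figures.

P₃ ≈ 4.67e+03 kPa

Isobaric, so V/T is constant: P₂ = P₁; T₂ = T₁·(V₂/V₁) = 802.7 K.
T constant ⇒ Boyle's law P V = const: T₃ = T₂; P₃ = P₂·(V₂/V₃) = 4666 kPa.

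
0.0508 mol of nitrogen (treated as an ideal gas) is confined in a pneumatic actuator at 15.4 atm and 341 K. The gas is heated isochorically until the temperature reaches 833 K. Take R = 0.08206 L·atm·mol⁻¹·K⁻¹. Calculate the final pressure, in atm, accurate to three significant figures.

P₂ ≈ 37.6 atm

From PV = nRT: V₁ = nRT₁/P₁ = 0.09231 L.
V constant ⇒ P ∝ T: V₂ = V₁; P₂ = P₁·(T₂/T₁) = 37.62 atm.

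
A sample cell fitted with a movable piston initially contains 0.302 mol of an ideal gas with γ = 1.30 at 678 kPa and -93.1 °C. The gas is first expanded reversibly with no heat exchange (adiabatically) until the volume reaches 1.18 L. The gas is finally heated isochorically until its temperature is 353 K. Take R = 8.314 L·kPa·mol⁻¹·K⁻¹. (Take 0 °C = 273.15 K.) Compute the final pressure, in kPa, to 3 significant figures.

Convert: T₁ = 180.0 K.
From PV = nRT: V₁ = nRT₁/P₁ = 0.6668 L.
Reversible adiabatic, γ = 1.30: T₂ = T₁·(V₁/V₂)^(γ−1) = 151.7 K; P₂ = P₁·(V₁/V₂)^γ = 322.8 kPa.
V constant ⇒ P ∝ T: V₃ = V₂; P₃ = P₂·(T₃/T₂) = 751.1 kPa.

P₃ ≈ 751 kPa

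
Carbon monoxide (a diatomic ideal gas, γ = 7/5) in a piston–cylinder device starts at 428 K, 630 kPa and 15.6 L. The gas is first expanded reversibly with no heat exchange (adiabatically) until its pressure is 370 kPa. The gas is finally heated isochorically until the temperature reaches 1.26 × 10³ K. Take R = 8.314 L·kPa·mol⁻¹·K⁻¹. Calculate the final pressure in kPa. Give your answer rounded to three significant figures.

P₃ ≈ 1.27e+03 kPa

Adiabatic (γ = 7/5), T V^(γ−1) and P V^γ constant: T₂ = T₁·(P₂/P₁)^((γ−1)/γ) = 367.6 K; V₂ = V₁·(P₁/P₂)^(1/γ) = 22.82 L.
V constant ⇒ P ∝ T: V₃ = V₂; P₃ = P₂·(T₃/T₂) = 1268 kPa.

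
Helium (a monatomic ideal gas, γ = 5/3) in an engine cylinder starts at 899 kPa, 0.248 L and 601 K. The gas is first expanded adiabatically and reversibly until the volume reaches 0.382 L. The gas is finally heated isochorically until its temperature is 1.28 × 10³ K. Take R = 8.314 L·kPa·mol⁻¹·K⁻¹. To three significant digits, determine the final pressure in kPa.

P₃ ≈ 1.24e+03 kPa

Adiabatic (γ = 5/3), T V^(γ−1) and P V^γ constant: T₂ = T₁·(V₁/V₂)^(γ−1) = 450.6 K; P₂ = P₁·(V₁/V₂)^γ = 437.6 kPa.
V constant ⇒ P ∝ T: V₃ = V₂; P₃ = P₂·(T₃/T₂) = 1243 kPa.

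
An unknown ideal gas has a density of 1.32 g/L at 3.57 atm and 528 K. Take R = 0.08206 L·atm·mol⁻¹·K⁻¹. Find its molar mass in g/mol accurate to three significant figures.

ρ = PM/(RT) ⇒ M = ρRT/P = (1.32 × 0.08206 × 528.0) / 3.57

M ≈ 16.0 g/mol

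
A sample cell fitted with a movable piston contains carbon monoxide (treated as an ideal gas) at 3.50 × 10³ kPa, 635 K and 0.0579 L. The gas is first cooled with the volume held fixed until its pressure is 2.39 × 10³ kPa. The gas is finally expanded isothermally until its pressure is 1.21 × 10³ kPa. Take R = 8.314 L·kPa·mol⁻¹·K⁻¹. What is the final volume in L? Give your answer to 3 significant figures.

V₃ ≈ 0.114 L

V constant ⇒ P ∝ T: V₂ = V₁; T₂ = T₁·(P₂/P₁) = 433.6 K.
Isothermal, so P V is constant: T₃ = T₂; V₃ = V₂·(P₂/P₃) = 0.1144 L.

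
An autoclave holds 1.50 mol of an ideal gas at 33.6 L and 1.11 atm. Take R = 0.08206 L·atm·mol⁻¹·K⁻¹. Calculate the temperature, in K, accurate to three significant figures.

T ≈ 303 K

PV = nRT ⇒ T = PV/(nR) = (1.11 × 33.6) / (1.50 × 0.08206)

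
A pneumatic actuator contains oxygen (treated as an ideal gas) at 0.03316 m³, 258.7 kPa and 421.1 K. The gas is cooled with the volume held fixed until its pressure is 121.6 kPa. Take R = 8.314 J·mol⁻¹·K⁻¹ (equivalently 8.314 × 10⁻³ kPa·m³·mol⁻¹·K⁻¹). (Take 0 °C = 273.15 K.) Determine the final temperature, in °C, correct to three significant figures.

T₂ ≈ -75.2 °C

V constant ⇒ P ∝ T: V₂ = V₁; T₂ = T₁·(P₂/P₁) = 197.9 K.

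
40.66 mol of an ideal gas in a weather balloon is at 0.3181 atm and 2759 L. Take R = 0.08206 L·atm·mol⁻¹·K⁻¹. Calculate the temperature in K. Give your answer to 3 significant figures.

PV = nRT ⇒ T = PV/(nR) = (0.3181 × 2759) / (40.66 × 0.08206)

T ≈ 263 K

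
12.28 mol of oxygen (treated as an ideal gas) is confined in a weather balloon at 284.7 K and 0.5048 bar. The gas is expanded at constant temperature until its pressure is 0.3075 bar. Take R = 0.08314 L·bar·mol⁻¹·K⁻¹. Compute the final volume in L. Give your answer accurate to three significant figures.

From PV = nRT: V₁ = nRT₁/P₁ = 575.8 L.
T constant ⇒ Boyle's law P V = const: T₂ = T₁; V₂ = V₁·(P₁/P₂) = 945.3 L.

V₂ ≈ 945 L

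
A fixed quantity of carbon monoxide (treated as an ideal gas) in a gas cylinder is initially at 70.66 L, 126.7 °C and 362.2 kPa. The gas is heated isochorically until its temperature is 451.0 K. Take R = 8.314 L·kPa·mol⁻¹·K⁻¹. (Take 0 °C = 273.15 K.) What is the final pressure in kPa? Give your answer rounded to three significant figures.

P₂ ≈ 409 kPa

Convert: T₁ = 399.8 K.
V constant ⇒ P ∝ T: V₂ = V₁; P₂ = P₁·(T₂/T₁) = 408.5 kPa.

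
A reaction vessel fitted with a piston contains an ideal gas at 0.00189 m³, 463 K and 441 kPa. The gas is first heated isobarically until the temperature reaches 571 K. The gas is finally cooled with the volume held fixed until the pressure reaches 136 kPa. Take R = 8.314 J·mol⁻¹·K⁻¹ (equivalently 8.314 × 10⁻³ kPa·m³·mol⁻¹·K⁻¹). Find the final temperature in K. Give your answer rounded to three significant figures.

T₃ ≈ 176 K

P constant ⇒ V ∝ T: P₂ = P₁; V₂ = V₁·(T₂/T₁) = 0.002331 m³.
Isochoric, so P/T is constant: V₃ = V₂; T₃ = T₂·(P₃/P₂) = 176.1 K.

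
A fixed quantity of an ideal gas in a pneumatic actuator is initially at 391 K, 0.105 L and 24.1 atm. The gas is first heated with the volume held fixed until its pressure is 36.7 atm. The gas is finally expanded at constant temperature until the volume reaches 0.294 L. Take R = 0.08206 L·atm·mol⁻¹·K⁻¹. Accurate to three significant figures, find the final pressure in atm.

P₃ ≈ 13.1 atm

Isochoric, so P/T is constant: V₂ = V₁; T₂ = T₁·(P₂/P₁) = 595.4 K.
Isothermal, so P V is constant: T₃ = T₂; P₃ = P₂·(V₂/V₃) = 13.11 atm.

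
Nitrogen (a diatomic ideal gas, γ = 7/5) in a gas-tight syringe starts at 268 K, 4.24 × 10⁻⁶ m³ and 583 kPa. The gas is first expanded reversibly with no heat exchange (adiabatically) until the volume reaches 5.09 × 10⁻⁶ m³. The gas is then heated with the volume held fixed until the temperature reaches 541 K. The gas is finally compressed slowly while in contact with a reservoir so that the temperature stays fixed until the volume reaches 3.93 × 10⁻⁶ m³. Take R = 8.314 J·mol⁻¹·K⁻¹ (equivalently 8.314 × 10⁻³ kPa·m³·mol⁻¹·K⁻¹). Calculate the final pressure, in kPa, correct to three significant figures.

Reversible adiabatic, γ = 7/5: T₂ = T₁·(V₁/V₂)^(γ−1) = 249.1 K; P₂ = P₁·(V₁/V₂)^γ = 451.4 kPa.
Isochoric, so P/T is constant: V₃ = V₂; P₃ = P₂·(T₃/T₂) = 980.3 kPa.
T constant ⇒ Boyle's law P V = const: T₄ = T₃; P₄ = P₃·(V₃/V₄) = 1270 kPa.

P₄ ≈ 1.27e+03 kPa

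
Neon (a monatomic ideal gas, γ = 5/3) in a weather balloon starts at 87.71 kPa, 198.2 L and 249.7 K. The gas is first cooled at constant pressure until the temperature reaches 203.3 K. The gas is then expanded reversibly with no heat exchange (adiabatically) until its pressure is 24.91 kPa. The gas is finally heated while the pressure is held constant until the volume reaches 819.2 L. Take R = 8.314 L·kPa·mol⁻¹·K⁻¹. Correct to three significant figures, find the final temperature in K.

T₄ ≈ 293 K

P constant ⇒ V ∝ T: P₂ = P₁; V₂ = V₁·(T₂/T₁) = 161.4 L.
Reversible adiabatic, γ = 5/3: T₃ = T₂·(P₃/P₂)^((γ−1)/γ) = 122.9 K; V₃ = V₂·(P₂/P₃)^(1/γ) = 343.4 L.
P constant ⇒ V ∝ T: P₄ = P₃; T₄ = T₃·(V₄/V₃) = 293.1 K.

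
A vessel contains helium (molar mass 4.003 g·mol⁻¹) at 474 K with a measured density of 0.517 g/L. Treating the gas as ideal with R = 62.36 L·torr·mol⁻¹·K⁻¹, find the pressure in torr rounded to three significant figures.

P ≈ 3.82e+03 torr

ρ = PM/(RT) ⇒ P = ρRT/M = (0.517 × 62.36 × 474.0) / 4.003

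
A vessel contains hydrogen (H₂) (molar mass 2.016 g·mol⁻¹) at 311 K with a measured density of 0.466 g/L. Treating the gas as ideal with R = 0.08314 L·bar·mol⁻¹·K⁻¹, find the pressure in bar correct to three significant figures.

P ≈ 5.98 bar

ρ = PM/(RT) ⇒ P = ρRT/M = (0.466 × 0.08314 × 311.0) / 2.016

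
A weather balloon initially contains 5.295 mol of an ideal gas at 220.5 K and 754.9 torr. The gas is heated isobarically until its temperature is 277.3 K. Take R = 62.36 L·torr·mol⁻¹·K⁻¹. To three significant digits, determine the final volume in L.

From PV = nRT: V₁ = nRT₁/P₁ = 96.45 L.
P constant ⇒ V ∝ T: P₂ = P₁; V₂ = V₁·(T₂/T₁) = 121.3 L.

V₂ ≈ 121 L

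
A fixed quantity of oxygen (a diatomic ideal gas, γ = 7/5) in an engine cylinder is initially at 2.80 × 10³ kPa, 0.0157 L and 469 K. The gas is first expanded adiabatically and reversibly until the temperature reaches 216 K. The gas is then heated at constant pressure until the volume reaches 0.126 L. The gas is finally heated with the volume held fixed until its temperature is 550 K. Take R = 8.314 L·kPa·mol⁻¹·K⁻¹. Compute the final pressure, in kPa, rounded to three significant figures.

Reversible adiabatic, γ = 7/5: P₂ = P₁·(T₂/T₁)^(γ/(γ−1)) = 185.6 kPa; V₂ = V₁·(T₁/T₂)^(1/(γ−1)) = 0.1091 L.
Isobaric, so V/T is constant: P₃ = P₂; T₃ = T₂·(V₃/V₂) = 249.5 K.
Isochoric, so P/T is constant: V₄ = V₃; P₄ = P₃·(T₄/T₃) = 409.1 kPa.

P₄ ≈ 409 kPa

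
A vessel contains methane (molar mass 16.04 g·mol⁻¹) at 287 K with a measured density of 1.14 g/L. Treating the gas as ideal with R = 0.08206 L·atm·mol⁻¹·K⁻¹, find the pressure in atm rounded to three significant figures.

ρ = PM/(RT) ⇒ P = ρRT/M = (1.14 × 0.08206 × 287.0) / 16.04

P ≈ 1.67 atm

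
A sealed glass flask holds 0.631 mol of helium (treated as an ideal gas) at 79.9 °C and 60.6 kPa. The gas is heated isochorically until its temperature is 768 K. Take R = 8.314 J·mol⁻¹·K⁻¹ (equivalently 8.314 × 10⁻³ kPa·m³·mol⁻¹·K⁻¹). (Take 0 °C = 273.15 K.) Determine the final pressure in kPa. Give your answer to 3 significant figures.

Convert: T₁ = 353.0 K.
From PV = nRT: V₁ = nRT₁/P₁ = 0.03056 m³.
Isochoric, so P/T is constant: V₂ = V₁; P₂ = P₁·(T₂/T₁) = 131.8 kPa.

P₂ ≈ 132 kPa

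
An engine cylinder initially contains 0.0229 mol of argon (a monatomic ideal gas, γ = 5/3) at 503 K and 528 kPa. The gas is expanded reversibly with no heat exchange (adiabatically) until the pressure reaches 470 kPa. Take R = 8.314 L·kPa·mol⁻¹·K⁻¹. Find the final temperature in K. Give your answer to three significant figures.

From PV = nRT: V₁ = nRT₁/P₁ = 0.1814 L.
Adiabatic (γ = 5/3), T V^(γ−1) and P V^γ constant: T₂ = T₁·(P₂/P₁)^((γ−1)/γ) = 480.1 K; V₂ = V₁·(P₁/P₂)^(1/γ) = 0.1945 L.

T₂ ≈ 480 K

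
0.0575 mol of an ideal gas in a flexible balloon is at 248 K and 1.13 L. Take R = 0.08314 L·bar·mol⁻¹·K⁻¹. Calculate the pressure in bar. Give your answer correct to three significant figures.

PV = nRT ⇒ P = nRT/V = (0.0575 × 0.08314 × 248) / 1.13

P ≈ 1.05 bar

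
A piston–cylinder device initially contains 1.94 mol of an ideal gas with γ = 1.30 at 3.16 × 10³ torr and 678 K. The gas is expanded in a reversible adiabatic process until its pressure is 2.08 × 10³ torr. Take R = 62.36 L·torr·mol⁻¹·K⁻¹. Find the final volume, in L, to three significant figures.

From PV = nRT: V₁ = nRT₁/P₁ = 25.96 L.
Reversible adiabatic, γ = 1.30: T₂ = T₁·(P₂/P₁)^((γ−1)/γ) = 615.6 K; V₂ = V₁·(P₁/P₂)^(1/γ) = 35.81 L.

V₂ ≈ 35.8 L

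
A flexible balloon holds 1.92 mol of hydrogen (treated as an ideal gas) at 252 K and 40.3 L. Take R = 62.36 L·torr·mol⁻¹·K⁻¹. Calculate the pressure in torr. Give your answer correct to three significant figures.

P ≈ 749 torr

PV = nRT ⇒ P = nRT/V = (1.92 × 62.36 × 252) / 40.3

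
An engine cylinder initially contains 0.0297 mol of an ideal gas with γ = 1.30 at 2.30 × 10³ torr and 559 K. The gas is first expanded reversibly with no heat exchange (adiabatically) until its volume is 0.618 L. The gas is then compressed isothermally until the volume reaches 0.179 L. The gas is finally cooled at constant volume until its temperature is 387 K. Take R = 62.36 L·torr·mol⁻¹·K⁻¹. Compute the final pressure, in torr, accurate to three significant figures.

From PV = nRT: V₁ = nRT₁/P₁ = 0.4501 L.
Adiabatic (γ = 1.30), T V^(γ−1) and P V^γ constant: T₂ = T₁·(V₁/V₂)^(γ−1) = 508.3 K; P₂ = P₁·(V₁/V₂)^γ = 1523 torr.
Isothermal, so P V is constant: T₃ = T₂; P₃ = P₂·(V₂/V₃) = 5259 torr.
V constant ⇒ P ∝ T: V₄ = V₃; P₄ = P₃·(T₄/T₃) = 4004 torr.

P₄ ≈ 4.00e+03 torr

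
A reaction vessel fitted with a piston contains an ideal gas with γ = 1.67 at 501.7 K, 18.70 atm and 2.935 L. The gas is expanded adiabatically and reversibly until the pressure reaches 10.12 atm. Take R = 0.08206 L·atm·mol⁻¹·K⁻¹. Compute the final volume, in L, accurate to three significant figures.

Adiabatic (γ = 1.67), T V^(γ−1) and P V^γ constant: T₂ = T₁·(P₂/P₁)^((γ−1)/γ) = 392.2 K; V₂ = V₁·(P₁/P₂)^(1/γ) = 4.239 L.

V₂ ≈ 4.24 L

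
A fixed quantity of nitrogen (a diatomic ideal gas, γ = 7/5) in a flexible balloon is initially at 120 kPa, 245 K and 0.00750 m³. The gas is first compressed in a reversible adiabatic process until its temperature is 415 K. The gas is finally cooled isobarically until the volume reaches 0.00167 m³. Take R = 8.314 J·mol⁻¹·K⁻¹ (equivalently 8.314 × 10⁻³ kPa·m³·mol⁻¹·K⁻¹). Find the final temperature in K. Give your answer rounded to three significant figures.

T₃ ≈ 345 K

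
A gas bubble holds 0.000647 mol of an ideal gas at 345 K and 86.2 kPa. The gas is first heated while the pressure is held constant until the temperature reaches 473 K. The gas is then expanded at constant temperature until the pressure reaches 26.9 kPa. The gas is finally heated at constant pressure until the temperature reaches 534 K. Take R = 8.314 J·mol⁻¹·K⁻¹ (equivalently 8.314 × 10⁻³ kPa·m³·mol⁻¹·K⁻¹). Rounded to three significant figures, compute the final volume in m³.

V₄ ≈ 0.000107 m³

From PV = nRT: V₁ = nRT₁/P₁ = 2.153e-05 m³.
Isobaric, so V/T is constant: P₂ = P₁; V₂ = V₁·(T₂/T₁) = 2.952e-05 m³.
Isothermal, so P V is constant: T₃ = T₂; V₃ = V₂·(P₂/P₃) = 9.459e-05 m³.
P constant ⇒ V ∝ T: P₄ = P₃; V₄ = V₃·(T₄/T₃) = 0.0001068 m³.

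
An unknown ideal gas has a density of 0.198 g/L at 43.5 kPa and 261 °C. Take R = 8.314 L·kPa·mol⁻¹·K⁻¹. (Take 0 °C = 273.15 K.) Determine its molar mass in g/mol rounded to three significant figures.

M ≈ 20.2 g/mol

ρ = PM/(RT) ⇒ M = ρRT/P = (0.198 × 8.314 × 534.1) / 43.5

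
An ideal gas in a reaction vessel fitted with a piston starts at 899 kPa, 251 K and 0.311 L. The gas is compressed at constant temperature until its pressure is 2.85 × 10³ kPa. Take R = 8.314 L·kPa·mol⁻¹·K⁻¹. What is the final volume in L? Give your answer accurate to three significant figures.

T constant ⇒ Boyle's law P V = const: T₂ = T₁; V₂ = V₁·(P₁/P₂) = 0.09810 L.

V₂ ≈ 0.0981 L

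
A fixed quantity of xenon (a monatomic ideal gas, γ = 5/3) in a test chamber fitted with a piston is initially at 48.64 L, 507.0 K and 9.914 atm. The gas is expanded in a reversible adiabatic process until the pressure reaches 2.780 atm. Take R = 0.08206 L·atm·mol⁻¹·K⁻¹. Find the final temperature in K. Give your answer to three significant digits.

Reversible adiabatic, γ = 5/3: T₂ = T₁·(P₂/P₁)^((γ−1)/γ) = 304.9 K; V₂ = V₁·(P₁/P₂)^(1/γ) = 104.3 L.

T₂ ≈ 305 K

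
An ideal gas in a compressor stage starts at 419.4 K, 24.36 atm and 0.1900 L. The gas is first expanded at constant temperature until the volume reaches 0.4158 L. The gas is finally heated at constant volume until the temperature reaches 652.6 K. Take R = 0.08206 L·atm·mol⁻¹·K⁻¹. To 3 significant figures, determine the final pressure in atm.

Isothermal, so P V is constant: T₂ = T₁; P₂ = P₁·(V₁/V₂) = 11.13 atm.
Isochoric, so P/T is constant: V₃ = V₂; P₃ = P₂·(T₃/T₂) = 17.32 atm.

P₃ ≈ 17.3 atm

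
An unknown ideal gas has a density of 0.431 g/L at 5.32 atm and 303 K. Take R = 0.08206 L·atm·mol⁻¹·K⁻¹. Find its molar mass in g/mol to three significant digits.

M ≈ 2.01 g/mol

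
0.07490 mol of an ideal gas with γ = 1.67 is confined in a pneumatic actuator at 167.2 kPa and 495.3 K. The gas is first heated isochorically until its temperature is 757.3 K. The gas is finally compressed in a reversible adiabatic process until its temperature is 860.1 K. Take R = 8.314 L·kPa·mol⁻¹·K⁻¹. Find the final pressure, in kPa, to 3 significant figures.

P₃ ≈ 351 kPa

From PV = nRT: V₁ = nRT₁/P₁ = 1.845 L.
V constant ⇒ P ∝ T: V₂ = V₁; P₂ = P₁·(T₂/T₁) = 255.6 kPa.
Adiabatic (γ = 1.67), T V^(γ−1) and P V^γ constant: P₃ = P₂·(T₃/T₂)^(γ/(γ−1)) = 351.1 kPa; V₃ = V₂·(T₂/T₃)^(1/(γ−1)) = 1.526 L.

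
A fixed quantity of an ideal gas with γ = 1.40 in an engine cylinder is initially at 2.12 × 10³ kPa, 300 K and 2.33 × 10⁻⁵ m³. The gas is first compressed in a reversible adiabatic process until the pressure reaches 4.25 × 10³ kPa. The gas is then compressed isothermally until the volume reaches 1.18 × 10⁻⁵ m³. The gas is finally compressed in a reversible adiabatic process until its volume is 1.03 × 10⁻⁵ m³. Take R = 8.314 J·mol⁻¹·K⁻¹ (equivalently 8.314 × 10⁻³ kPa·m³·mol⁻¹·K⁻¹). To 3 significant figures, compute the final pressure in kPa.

P₄ ≈ 6.18e+03 kPa

Adiabatic (γ = 1.40), T V^(γ−1) and P V^γ constant: T₂ = T₁·(P₂/P₁)^((γ−1)/γ) = 366.0 K; V₂ = V₁·(P₁/P₂)^(1/γ) = 1.418e-05 m³.
Isothermal, so P V is constant: T₃ = T₂; P₃ = P₂·(V₂/V₃) = 5106 kPa.
Adiabatic (γ = 1.40), T V^(γ−1) and P V^γ constant: T₄ = T₃·(V₃/V₄)^(γ−1) = 386.4 K; P₄ = P₃·(V₃/V₄)^γ = 6177 kPa.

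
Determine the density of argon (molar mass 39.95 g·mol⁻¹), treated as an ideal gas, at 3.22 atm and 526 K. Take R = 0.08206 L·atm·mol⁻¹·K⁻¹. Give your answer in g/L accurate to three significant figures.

ρ = PM/(RT) = (3.22 × 39.95) / (0.08206 × 526.0)

ρ ≈ 2.98 g/L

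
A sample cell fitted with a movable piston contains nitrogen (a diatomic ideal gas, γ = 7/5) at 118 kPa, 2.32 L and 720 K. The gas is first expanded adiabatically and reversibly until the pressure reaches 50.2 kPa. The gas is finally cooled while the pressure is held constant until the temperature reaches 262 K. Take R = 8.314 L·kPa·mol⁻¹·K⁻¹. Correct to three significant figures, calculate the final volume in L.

V₃ ≈ 1.98 L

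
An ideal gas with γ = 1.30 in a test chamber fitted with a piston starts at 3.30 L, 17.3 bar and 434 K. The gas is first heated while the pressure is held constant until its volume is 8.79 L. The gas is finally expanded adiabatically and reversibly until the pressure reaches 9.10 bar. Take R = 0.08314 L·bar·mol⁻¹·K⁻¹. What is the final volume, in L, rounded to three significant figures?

V₃ ≈ 14.4 L

Isobaric, so V/T is constant: P₂ = P₁; T₂ = T₁·(V₂/V₁) = 1156 K.
Adiabatic (γ = 1.30), T V^(γ−1) and P V^γ constant: T₃ = T₂·(P₃/P₂)^((γ−1)/γ) = 996.7 K; V₃ = V₂·(P₂/P₃)^(1/γ) = 14.41 L.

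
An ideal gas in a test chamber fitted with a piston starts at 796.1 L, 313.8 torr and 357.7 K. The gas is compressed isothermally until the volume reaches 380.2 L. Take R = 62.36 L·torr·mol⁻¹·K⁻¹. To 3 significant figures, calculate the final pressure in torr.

T constant ⇒ Boyle's law P V = const: T₂ = T₁; P₂ = P₁·(V₁/V₂) = 657.1 torr.

P₂ ≈ 657 torr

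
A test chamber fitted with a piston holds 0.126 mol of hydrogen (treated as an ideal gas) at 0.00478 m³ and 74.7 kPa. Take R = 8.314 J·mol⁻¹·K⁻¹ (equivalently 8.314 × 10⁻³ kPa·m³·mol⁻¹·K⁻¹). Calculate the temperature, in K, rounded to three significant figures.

PV = nRT ⇒ T = PV/(nR) = (74.7 × 0.00478) / (0.126 × 8.314 × 10⁻³)

T ≈ 341 K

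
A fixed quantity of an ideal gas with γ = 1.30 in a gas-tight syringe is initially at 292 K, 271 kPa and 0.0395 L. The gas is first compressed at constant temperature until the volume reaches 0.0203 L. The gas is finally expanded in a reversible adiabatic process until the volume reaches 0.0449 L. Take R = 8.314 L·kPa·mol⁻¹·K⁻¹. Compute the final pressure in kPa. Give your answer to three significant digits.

P₃ ≈ 188 kPa

T constant ⇒ Boyle's law P V = const: T₂ = T₁; P₂ = P₁·(V₁/V₂) = 527.3 kPa.
Adiabatic (γ = 1.30), T V^(γ−1) and P V^γ constant: T₃ = T₂·(V₂/V₃)^(γ−1) = 230.1 K; P₃ = P₂·(V₂/V₃)^γ = 187.9 kPa.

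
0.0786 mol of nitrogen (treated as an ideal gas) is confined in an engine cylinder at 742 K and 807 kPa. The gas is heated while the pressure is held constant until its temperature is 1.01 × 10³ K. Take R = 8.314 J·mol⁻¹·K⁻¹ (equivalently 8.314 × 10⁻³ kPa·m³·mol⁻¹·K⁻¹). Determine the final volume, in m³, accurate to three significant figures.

From PV = nRT: V₁ = nRT₁/P₁ = 0.0006008 m³.
Isobaric, so V/T is constant: P₂ = P₁; V₂ = V₁·(T₂/T₁) = 0.0008179 m³.

V₂ ≈ 0.000818 m³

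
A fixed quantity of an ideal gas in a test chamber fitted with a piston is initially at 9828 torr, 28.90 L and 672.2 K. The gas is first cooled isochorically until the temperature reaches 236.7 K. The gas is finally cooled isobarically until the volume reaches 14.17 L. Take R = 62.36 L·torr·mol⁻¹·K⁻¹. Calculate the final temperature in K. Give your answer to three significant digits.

Isochoric, so P/T is constant: V₂ = V₁; P₂ = P₁·(T₂/T₁) = 3461 torr.
Isobaric, so V/T is constant: P₃ = P₂; T₃ = T₂·(V₃/V₂) = 116.1 K.

T₃ ≈ 116 K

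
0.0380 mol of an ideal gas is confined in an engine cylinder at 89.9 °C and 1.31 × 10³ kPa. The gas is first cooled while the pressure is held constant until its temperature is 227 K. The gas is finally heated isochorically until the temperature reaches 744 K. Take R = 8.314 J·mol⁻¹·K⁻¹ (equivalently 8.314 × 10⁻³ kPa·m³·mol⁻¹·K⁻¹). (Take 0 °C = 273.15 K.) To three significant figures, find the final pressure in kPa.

P₃ ≈ 4.29e+03 kPa

Convert: T₁ = 363.0 K.
From PV = nRT: V₁ = nRT₁/P₁ = 8.756e-05 m³.
Isobaric, so V/T is constant: P₂ = P₁; V₂ = V₁·(T₂/T₁) = 5.475e-05 m³.
V constant ⇒ P ∝ T: V₃ = V₂; P₃ = P₂·(T₃/T₂) = 4294 kPa.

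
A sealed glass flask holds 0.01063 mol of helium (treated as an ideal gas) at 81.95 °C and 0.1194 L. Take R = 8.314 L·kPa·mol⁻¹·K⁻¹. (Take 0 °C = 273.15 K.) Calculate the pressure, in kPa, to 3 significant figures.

P ≈ 263 kPa

Convert: T = 355.10 K.
PV = nRT ⇒ P = nRT/V = (0.01063 × 8.314 × 355.10) / 0.1194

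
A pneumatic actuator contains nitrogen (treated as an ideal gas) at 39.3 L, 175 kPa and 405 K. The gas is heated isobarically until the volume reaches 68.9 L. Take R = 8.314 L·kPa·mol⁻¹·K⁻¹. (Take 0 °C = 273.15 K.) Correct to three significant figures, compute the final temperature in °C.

P constant ⇒ V ∝ T: P₂ = P₁; T₂ = T₁·(V₂/V₁) = 710.0 K.

T₂ ≈ 437 °C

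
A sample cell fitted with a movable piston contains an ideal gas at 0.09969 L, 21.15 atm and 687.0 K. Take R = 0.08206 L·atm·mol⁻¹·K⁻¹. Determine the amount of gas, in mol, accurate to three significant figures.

PV = nRT ⇒ n = PV/(RT) = (21.15 × 0.09969) / (0.08206 × 687.0)

n ≈ 0.0374 mol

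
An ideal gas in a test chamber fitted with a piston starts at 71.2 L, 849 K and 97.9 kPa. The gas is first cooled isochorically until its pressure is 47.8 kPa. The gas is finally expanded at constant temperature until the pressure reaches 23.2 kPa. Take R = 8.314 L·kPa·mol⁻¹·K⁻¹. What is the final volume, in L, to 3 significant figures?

Isochoric, so P/T is constant: V₂ = V₁; T₂ = T₁·(P₂/P₁) = 414.5 K.
Isothermal, so P V is constant: T₃ = T₂; V₃ = V₂·(P₂/P₃) = 146.7 L.

V₃ ≈ 147 L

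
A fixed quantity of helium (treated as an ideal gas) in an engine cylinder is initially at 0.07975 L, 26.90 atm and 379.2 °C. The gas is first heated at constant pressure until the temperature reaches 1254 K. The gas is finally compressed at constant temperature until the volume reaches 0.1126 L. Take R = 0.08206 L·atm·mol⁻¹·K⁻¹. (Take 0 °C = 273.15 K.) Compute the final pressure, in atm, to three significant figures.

P₃ ≈ 36.6 atm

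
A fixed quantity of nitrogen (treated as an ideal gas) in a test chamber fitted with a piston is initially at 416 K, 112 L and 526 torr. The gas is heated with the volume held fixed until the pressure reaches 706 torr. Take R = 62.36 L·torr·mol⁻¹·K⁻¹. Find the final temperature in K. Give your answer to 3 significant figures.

T₂ ≈ 558 K

Isochoric, so P/T is constant: V₂ = V₁; T₂ = T₁·(P₂/P₁) = 558.4 K.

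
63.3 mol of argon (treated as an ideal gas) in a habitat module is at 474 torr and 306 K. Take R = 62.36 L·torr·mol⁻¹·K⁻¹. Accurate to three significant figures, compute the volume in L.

V ≈ 2.55e+03 L

PV = nRT ⇒ V = nRT/P = (63.3 × 62.36 × 306) / 474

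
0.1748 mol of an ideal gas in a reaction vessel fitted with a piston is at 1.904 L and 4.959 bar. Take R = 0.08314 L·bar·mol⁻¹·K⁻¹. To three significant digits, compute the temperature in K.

PV = nRT ⇒ T = PV/(nR) = (4.959 × 1.904) / (0.1748 × 0.08314)

T ≈ 650 K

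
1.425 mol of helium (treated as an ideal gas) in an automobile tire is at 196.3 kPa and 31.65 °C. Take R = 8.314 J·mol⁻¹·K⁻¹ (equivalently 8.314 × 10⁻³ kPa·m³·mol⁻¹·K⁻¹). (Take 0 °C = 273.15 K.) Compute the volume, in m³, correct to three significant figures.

V ≈ 0.0184 m³

Convert: T = 304.80 K.
PV = nRT ⇒ V = nRT/P = (1.425 × 8.314 × 10⁻³ × 304.80) / 196.3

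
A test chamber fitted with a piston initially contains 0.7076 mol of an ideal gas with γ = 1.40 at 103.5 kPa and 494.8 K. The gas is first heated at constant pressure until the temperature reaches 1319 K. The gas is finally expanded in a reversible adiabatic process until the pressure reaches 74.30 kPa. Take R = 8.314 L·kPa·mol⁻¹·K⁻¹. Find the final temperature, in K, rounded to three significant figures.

T₃ ≈ 1.20e+03 K

From PV = nRT: V₁ = nRT₁/P₁ = 28.12 L.
P constant ⇒ V ∝ T: P₂ = P₁; V₂ = V₁·(T₂/T₁) = 74.97 L.
Adiabatic (γ = 1.40), T V^(γ−1) and P V^γ constant: T₃ = T₂·(P₃/P₂)^((γ−1)/γ) = 1200 K; V₃ = V₂·(P₂/P₃)^(1/γ) = 95.00 L.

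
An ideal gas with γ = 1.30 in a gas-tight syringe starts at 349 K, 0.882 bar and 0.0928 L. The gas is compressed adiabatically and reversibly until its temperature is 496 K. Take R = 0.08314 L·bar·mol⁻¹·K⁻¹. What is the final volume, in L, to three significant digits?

V₂ ≈ 0.0288 L

Adiabatic (γ = 1.30), T V^(γ−1) and P V^γ constant: P₂ = P₁·(T₂/T₁)^(γ/(γ−1)) = 4.046 bar; V₂ = V₁·(T₁/T₂)^(1/(γ−1)) = 0.02875 L.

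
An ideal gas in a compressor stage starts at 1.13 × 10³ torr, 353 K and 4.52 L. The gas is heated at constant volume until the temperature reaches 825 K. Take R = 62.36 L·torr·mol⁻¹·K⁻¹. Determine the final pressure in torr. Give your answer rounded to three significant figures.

P₂ ≈ 2.64e+03 torr

V constant ⇒ P ∝ T: V₂ = V₁; P₂ = P₁·(T₂/T₁) = 2641 torr.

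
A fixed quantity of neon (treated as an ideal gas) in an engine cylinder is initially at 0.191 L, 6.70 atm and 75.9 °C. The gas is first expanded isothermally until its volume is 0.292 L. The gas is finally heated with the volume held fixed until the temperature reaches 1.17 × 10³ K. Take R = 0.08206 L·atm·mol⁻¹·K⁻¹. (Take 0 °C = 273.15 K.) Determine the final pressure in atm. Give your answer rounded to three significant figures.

P₃ ≈ 14.7 atm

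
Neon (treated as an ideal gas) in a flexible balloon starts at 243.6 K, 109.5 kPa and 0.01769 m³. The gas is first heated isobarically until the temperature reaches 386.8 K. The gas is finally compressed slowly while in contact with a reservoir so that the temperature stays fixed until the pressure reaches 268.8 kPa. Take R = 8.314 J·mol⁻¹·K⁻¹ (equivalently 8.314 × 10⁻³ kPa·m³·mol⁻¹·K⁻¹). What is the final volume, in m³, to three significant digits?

V₃ ≈ 0.0114 m³

P constant ⇒ V ∝ T: P₂ = P₁; V₂ = V₁·(T₂/T₁) = 0.02809 m³.
Isothermal, so P V is constant: T₃ = T₂; V₃ = V₂·(P₂/P₃) = 0.01144 m³.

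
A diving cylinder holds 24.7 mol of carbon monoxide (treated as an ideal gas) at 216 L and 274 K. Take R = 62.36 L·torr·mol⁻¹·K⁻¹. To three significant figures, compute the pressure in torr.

P ≈ 1.95e+03 torr

PV = nRT ⇒ P = nRT/V = (24.7 × 62.36 × 274) / 216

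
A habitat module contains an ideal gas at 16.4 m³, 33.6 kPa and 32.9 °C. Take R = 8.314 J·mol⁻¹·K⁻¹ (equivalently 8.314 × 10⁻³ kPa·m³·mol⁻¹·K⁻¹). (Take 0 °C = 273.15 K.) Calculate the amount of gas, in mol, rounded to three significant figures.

Convert: T = 306.05 K.
PV = nRT ⇒ n = PV/(RT) = (33.6 × 16.4) / (8.314 × 10⁻³ × 306.05)

n ≈ 217 mol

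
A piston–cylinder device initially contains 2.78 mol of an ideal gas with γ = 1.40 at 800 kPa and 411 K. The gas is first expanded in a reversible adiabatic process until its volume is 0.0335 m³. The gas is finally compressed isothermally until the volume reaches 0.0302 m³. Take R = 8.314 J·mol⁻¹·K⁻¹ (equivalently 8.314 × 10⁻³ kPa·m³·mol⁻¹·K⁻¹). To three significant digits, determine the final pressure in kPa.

From PV = nRT: V₁ = nRT₁/P₁ = 0.01187 m³.
Adiabatic (γ = 1.40), T V^(γ−1) and P V^γ constant: T₂ = T₁·(V₁/V₂)^(γ−1) = 271.4 K; P₂ = P₁·(V₁/V₂)^γ = 187.3 kPa.
Isothermal, so P V is constant: T₃ = T₂; P₃ = P₂·(V₂/V₃) = 207.7 kPa.

P₃ ≈ 208 kPa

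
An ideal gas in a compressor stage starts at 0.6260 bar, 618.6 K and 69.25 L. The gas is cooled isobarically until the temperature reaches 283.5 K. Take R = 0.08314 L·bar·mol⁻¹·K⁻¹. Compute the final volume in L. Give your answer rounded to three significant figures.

P constant ⇒ V ∝ T: P₂ = P₁; V₂ = V₁·(T₂/T₁) = 31.74 L.

V₂ ≈ 31.7 L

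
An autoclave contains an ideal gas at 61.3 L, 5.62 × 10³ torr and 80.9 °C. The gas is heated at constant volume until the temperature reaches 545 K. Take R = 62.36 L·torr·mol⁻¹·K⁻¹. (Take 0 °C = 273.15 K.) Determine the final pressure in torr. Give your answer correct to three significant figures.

P₂ ≈ 8.65e+03 torr

Convert: T₁ = 354.0 K.
Isochoric, so P/T is constant: V₂ = V₁; P₂ = P₁·(T₂/T₁) = 8651 torr.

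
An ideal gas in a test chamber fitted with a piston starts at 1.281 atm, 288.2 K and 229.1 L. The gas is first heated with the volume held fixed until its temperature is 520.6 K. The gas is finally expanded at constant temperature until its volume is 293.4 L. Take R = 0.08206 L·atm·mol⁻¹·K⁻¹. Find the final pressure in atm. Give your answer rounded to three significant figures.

P₃ ≈ 1.81 atm

V constant ⇒ P ∝ T: V₂ = V₁; P₂ = P₁·(T₂/T₁) = 2.314 atm.
T constant ⇒ Boyle's law P V = const: T₃ = T₂; P₃ = P₂·(V₂/V₃) = 1.807 atm.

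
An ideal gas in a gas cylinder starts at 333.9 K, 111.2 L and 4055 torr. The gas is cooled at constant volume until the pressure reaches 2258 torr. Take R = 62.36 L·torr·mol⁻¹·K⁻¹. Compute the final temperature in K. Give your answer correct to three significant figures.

Isochoric, so P/T is constant: V₂ = V₁; T₂ = T₁·(P₂/P₁) = 185.9 K.

T₂ ≈ 186 K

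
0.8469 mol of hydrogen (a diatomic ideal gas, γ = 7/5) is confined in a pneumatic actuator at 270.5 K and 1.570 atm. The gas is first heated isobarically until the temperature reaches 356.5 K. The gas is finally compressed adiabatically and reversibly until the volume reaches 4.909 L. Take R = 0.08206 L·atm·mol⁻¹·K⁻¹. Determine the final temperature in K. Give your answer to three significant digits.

T₃ ≈ 569 K

From PV = nRT: V₁ = nRT₁/P₁ = 11.97 L.
Isobaric, so V/T is constant: P₂ = P₁; V₂ = V₁·(T₂/T₁) = 15.78 L.
Reversible adiabatic, γ = 7/5: T₃ = T₂·(V₂/V₃)^(γ−1) = 568.7 K; P₃ = P₂·(V₂/V₃)^γ = 8.052 atm.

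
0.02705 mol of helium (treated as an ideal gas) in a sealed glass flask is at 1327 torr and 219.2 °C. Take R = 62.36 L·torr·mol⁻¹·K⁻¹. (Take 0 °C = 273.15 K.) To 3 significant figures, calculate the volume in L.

Convert: T = 492.35 K.
PV = nRT ⇒ V = nRT/P = (0.02705 × 62.36 × 492.35) / 1327

V ≈ 0.626 L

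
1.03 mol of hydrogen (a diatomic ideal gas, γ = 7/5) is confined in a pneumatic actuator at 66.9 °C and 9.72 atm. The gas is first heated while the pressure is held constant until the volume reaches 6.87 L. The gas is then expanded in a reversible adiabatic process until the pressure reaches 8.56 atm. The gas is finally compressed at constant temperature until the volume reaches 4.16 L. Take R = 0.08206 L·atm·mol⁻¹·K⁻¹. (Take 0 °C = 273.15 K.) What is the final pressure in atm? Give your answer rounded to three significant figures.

Convert: T₁ = 340.0 K.
From PV = nRT: V₁ = nRT₁/P₁ = 2.957 L.
Isobaric, so V/T is constant: P₂ = P₁; T₂ = T₁·(V₂/V₁) = 790.0 K.
Reversible adiabatic, γ = 7/5: T₃ = T₂·(P₃/P₂)^((γ−1)/γ) = 761.9 K; V₃ = V₂·(P₂/P₃)^(1/γ) = 7.523 L.
Isothermal, so P V is constant: T₄ = T₃; P₄ = P₃·(V₃/V₄) = 15.48 atm.

P₄ ≈ 15.5 atm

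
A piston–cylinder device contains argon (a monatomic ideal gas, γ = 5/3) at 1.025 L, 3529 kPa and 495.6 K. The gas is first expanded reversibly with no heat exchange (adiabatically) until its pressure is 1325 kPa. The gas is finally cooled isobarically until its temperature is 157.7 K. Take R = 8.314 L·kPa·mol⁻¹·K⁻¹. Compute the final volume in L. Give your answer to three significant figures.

V₃ ≈ 0.869 L

Adiabatic (γ = 5/3), T V^(γ−1) and P V^γ constant: T₂ = T₁·(P₂/P₁)^((γ−1)/γ) = 334.9 K; V₂ = V₁·(P₁/P₂)^(1/γ) = 1.845 L.
P constant ⇒ V ∝ T: P₃ = P₂; V₃ = V₂·(T₃/T₂) = 0.8687 L.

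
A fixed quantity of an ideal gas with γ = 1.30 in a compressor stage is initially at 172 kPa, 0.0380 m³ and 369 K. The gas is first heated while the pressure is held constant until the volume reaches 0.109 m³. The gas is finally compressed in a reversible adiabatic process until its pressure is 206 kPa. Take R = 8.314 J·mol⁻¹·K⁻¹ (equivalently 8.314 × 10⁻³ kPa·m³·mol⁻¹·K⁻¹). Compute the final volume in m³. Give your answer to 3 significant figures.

V₃ ≈ 0.0949 m³

P constant ⇒ V ∝ T: P₂ = P₁; T₂ = T₁·(V₂/V₁) = 1058 K.
Adiabatic (γ = 1.30), T V^(γ−1) and P V^γ constant: T₃ = T₂·(P₃/P₂)^((γ−1)/γ) = 1103 K; V₃ = V₂·(P₂/P₃)^(1/γ) = 0.09488 m³.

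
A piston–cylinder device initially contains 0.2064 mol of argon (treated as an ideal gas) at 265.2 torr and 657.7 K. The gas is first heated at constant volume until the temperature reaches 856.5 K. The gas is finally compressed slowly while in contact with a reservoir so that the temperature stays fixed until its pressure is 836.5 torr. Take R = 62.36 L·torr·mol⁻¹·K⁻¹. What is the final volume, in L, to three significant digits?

From PV = nRT: V₁ = nRT₁/P₁ = 31.92 L.
V constant ⇒ P ∝ T: V₂ = V₁; P₂ = P₁·(T₂/T₁) = 345.4 torr.
T constant ⇒ Boyle's law P V = const: T₃ = T₂; V₃ = V₂·(P₂/P₃) = 13.18 L.

V₃ ≈ 13.2 L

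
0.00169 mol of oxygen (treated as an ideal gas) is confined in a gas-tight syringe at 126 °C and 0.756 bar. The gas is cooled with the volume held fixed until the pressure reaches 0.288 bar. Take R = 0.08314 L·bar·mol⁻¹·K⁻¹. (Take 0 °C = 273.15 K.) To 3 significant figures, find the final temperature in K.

T₂ ≈ 152 K

Convert: T₁ = 399.1 K.
From PV = nRT: V₁ = nRT₁/P₁ = 0.07418 L.
V constant ⇒ P ∝ T: V₂ = V₁; T₂ = T₁·(P₂/P₁) = 152.1 K.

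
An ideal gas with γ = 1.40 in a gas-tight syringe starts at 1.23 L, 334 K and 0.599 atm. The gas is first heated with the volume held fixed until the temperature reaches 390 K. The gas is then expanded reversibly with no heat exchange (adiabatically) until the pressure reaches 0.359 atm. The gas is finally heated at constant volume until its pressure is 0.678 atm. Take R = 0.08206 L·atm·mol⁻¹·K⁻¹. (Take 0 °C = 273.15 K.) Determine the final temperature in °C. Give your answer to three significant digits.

T₄ ≈ 336 °C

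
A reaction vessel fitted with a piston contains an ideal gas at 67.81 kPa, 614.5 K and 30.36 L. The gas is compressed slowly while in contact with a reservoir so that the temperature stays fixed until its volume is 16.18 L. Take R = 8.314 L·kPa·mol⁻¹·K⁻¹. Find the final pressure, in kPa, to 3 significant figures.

P₂ ≈ 127 kPa

Isothermal, so P V is constant: T₂ = T₁; P₂ = P₁·(V₁/V₂) = 127.2 kPa.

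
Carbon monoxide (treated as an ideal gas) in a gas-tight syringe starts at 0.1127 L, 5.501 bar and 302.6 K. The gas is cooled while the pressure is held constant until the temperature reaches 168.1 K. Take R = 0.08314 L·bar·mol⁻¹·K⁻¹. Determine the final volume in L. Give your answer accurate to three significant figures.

V₂ ≈ 0.0626 L

Isobaric, so V/T is constant: P₂ = P₁; V₂ = V₁·(T₂/T₁) = 0.06261 L.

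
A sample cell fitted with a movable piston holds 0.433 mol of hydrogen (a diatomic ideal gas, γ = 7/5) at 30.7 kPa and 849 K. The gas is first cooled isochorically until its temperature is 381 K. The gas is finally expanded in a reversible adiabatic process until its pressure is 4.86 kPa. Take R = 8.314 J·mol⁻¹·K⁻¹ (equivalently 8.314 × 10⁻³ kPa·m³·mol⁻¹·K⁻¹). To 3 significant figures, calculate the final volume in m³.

From PV = nRT: V₁ = nRT₁/P₁ = 0.09956 m³.
V constant ⇒ P ∝ T: V₂ = V₁; P₂ = P₁·(T₂/T₁) = 13.78 kPa.
Adiabatic (γ = 7/5), T V^(γ−1) and P V^γ constant: T₃ = T₂·(P₃/P₂)^((γ−1)/γ) = 282.9 K; V₃ = V₂·(P₂/P₃)^(1/γ) = 0.2096 m³.

V₃ ≈ 0.210 m³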